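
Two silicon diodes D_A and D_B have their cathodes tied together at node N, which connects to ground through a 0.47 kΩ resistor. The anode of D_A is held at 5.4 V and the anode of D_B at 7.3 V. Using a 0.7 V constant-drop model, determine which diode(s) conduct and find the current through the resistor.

Only D_B conducts; I_R ≈ 14 mA

Assume both conduct. Then node N would need to be at both 5.4−0.7 = 4.7 V and 7.3−0.7 = 6.6 V, which is impossible.
Assume only D_B conducts: V_N = 7.3 − 0.7 = 6.6 V, so I_R = 6.6/0.47 = 14 mA.
Check D_A: its anode-to-cathode voltage is 5.4 − 6.6 = -1.2 V < 0.7 V, so it is off. The assumption is consistent.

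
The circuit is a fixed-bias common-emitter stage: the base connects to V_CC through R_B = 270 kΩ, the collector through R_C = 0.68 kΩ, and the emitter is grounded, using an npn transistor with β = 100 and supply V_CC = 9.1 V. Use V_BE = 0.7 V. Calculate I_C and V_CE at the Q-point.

I_C ≈ 3.1 mA, V_CE ≈ 7 V

Base loop: V_CC = I_B·R_B + V_BE, so I_B = (9.1 − 0.7)/270 kΩ = 0.0311 mA.
In the active region I_C = β·I_B = 100 × 0.0311 = 3.11 mA.
Collector loop: V_CE = V_CC − I_C·R_C = 9.1 − 3.11×0.68 = 6.98 V.
Since V_CE = 6.98 V > V_CE(sat) ≈ 0.2 V, the transistor is in the active region as assumed.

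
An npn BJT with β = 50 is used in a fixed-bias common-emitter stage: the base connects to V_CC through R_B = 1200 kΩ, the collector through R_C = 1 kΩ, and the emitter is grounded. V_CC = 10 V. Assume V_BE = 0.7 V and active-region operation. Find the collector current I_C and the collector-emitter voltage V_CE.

I_C ≈ 0.39 mA, V_CE ≈ 9.6 V

Base loop: V_CC = I_B·R_B + V_BE, so I_B = (10 − 0.7)/1200 kΩ = 0.00775 mA.
In the active region I_C = β·I_B = 50 × 0.00775 = 0.388 mA.
Collector loop: V_CE = V_CC − I_C·R_C = 10 − 0.388×1 = 9.61 V.
Since V_CE = 9.61 V > V_CE(sat) ≈ 0.2 V, the transistor is in the active region as assumed.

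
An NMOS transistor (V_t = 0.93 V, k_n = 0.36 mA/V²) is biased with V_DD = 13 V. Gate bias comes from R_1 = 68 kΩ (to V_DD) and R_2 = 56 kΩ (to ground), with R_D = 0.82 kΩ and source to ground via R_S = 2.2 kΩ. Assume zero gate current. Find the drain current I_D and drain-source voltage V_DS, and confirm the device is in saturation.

I_D ≈ 1.1 mA, V_DS ≈ 9.6 V

V_G = V_DD·R_2/(R_1+R_2) = 13×56/124 = 5.87 V.
Assume saturation: I_D = (k_n/2)(V_GS − V_t)² with V_GS = V_G − I_D·R_S = 5.87 − 2.2·I_D.
Substituting gives 0.871·I_D² − 4.91·I_D + 4.39 = 0, with roots I_D = 1.11 or 4.52 mA.
The root I_D = 4.52 mA gives V_GS = -4.08 V ≤ V_t, so take I_D = 1.11 mA.
Then V_GS = 3.42 V and V_DS = V_DD − I_D(R_D+R_S) = 13 − 1.11×3.02 = 9.63 V.
Saturation requires V_DS ≥ V_GS − V_t = 2.49 V; 9.63 ≥ 2.49 ✓.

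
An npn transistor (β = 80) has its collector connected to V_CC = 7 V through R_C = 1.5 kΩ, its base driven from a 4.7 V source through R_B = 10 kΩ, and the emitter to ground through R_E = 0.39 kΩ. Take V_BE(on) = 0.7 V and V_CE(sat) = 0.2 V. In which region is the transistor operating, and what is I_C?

Assume active: I_B = (4.7 − 0.7)/(10 + 81×0.39) = 0.0962 mA, I_C = β·I_B = 7.69 mA.
Then V_CE = 7 − 7.69×1.5 − 7.79×0.39 = -7.58 V < 0.2 V — the active assumption fails.
Re-solve with V_CE = 0.2 V. KCL at the emitter: V_E/R_E = (V_BB−0.7−V_E)/R_B + (V_CC−0.2−V_E)/R_C, giving V_E = 1.48 V.
I_C = (V_CC − 0.2 − V_E)/R_C = (6.8 − 1.48)/1.5 = 3.55 mA.
Check: I_B = (4 − 1.48)/10 = 0.252 mA, and β·I_B = 20.2 mA > I_C, confirming saturation.

saturation; I_C ≈ 3.5 mA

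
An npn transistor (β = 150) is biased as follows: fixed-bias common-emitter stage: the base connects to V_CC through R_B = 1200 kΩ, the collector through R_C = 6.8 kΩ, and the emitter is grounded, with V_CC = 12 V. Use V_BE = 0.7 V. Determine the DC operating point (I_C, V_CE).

Base loop: V_CC = I_B·R_B + V_BE, so I_B = (12 − 0.7)/1200 kΩ = 0.00942 mA.
In the active region I_C = β·I_B = 150 × 0.00942 = 1.41 mA.
Collector loop: V_CE = V_CC − I_C·R_C = 12 − 1.41×6.8 = 2.39 V.
Since V_CE = 2.39 V > V_CE(sat) ≈ 0.2 V, the transistor is in the active region as assumed.

I_C ≈ 1.4 mA, V_CE ≈ 2.4 V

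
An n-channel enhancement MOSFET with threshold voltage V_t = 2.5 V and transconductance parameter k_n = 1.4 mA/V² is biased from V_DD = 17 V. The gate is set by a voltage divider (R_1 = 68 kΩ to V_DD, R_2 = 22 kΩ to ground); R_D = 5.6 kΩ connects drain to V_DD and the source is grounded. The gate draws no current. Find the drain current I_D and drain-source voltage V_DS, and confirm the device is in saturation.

I_D ≈ 1.9 mA, V_DS ≈ 6.3 V

V_G = V_DD·R_2/(R_1+R_2) = 17×22/90 = 4.16 V. With the source grounded, V_GS = V_G = 4.16 V.
Assume saturation: I_D = (k_n/2)(V_GS − V_t)² = (1.4/2)×(4.16 − 2.5)² = 0.7×1.66² = 1.92 mA.
V_DS = V_DD − I_D·R_D = 17 − 1.92×5.6 = 6.26 V.
Saturation requires V_DS ≥ V_GS − V_t = 1.66 V; 6.26 ≥ 1.66 ✓.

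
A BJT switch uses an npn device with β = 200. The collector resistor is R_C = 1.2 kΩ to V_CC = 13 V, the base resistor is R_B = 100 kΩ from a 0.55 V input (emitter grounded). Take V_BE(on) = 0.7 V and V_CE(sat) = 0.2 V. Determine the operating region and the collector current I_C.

cutoff; I_C ≈ 0

V_BB = 0.55 V ≤ V_BE(on) = 0.7 V, so the base-emitter junction is not forward biased.
The transistor is in cutoff: I_B = I_C = 0.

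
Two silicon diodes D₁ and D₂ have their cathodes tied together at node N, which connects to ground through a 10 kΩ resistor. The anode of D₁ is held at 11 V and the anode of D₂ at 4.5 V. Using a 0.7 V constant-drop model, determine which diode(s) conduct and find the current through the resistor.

Assume both conduct. Then node N would need to be at both 11−0.7 = 10.3 V and 4.5−0.7 = 3.8 V, which is impossible.
Assume only D₁ conducts: V_N = 11 − 0.7 = 10.3 V, so I_R = 10.3/10 = 1.03 mA.
Check D₂: its anode-to-cathode voltage is 4.5 − 10.3 = -5.8 V < 0.7 V, so it is off. The assumption is consistent.

Only D₁ conducts; I_R ≈ 1 mA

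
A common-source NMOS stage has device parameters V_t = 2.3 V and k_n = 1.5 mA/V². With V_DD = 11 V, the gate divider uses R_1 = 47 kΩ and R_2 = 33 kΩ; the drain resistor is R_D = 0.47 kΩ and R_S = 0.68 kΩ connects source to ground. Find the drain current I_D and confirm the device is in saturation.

I_D ≈ 1.3 mA

V_G = V_DD·R_2/(R_1+R_2) = 11×33/80 = 4.54 V.
Assume saturation: I_D = (k_n/2)(V_GS − V_t)² with V_GS = V_G − I_D·R_S = 4.54 − 0.68·I_D.
Substituting gives 0.347·I_D² − 3.28·I_D + 3.75 = 0, with roots I_D = 1.33 or 8.13 mA.
The root I_D = 8.13 mA gives V_GS = -0.993 V ≤ V_t, so take I_D = 1.33 mA.
Then V_GS = 3.63 V and V_DS = V_DD − I_D(R_D+R_S) = 11 − 1.33×1.15 = 9.47 V.
Saturation requires V_DS ≥ V_GS − V_t = 1.33 V; 9.47 ≥ 1.33 ✓.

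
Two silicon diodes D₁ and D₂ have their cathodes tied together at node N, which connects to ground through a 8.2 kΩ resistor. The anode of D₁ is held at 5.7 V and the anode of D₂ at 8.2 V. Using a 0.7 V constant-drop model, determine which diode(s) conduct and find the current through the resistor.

Only D₂ conducts; I_R ≈ 0.91 mA

Assume both conduct. Then node N would need to be at both 5.7−0.7 = 5 V and 8.2−0.7 = 7.5 V, which is impossible.
Assume only D₂ conducts: V_N = 8.2 − 0.7 = 7.5 V, so I_R = 7.5/8.2 = 0.915 mA.
Check D₁: its anode-to-cathode voltage is 5.7 − 7.5 = -1.8 V < 0.7 V, so it is off. The assumption is consistent.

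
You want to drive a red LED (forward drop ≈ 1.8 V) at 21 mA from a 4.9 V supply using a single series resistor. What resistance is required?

R ≈ 0.15 kΩ

The resistor drops V_S − V_D = 4.9 − 1.8 = 3.1 V at 21 mA.
R = 3.1 V / 21 mA = 0.148 kΩ.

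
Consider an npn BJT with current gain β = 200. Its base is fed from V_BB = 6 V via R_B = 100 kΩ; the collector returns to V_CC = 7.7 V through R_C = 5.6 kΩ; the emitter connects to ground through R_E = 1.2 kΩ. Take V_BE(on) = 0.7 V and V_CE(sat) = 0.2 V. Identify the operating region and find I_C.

saturation; I_C ≈ 1.1 mA

Assume active: I_B = (6 − 0.7)/(100 + 201×1.2) = 0.0155 mA, I_C = β·I_B = 3.11 mA.
Then V_CE = 7.7 − 3.11×5.6 − 3.12×1.2 = -13.4 V < 0.2 V — the active assumption fails.
Re-solve with V_CE = 0.2 V. KCL at the emitter: V_E/R_E = (V_BB−0.7−V_E)/R_B + (V_CC−0.2−V_E)/R_C, giving V_E = 1.36 V.
I_C = (V_CC − 0.2 − V_E)/R_C = (7.5 − 1.36)/5.6 = 1.1 mA.
Check: I_B = (5.3 − 1.36)/100 = 0.0394 mA, and β·I_B = 7.88 mA > I_C, confirming saturation.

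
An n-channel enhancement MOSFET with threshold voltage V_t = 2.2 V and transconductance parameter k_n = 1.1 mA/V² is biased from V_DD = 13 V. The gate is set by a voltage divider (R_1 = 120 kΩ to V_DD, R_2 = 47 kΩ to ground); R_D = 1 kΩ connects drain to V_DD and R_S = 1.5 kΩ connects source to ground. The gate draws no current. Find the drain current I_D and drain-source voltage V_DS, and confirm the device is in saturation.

I_D ≈ 0.4 mA, V_DS ≈ 12 V

V_G = V_DD·R_2/(R_1+R_2) = 13×47/167 = 3.66 V.
Assume saturation: I_D = (k_n/2)(V_GS − V_t)² with V_GS = V_G − I_D·R_S = 3.66 − 1.5·I_D.
Substituting gives 1.24·I_D² − 3.41·I_D + 1.17 = 0, with roots I_D = 0.402 or 2.35 mA.
The root I_D = 2.35 mA gives V_GS = 0.133 V ≤ V_t, so take I_D = 0.402 mA.
Then V_GS = 3.06 V and V_DS = V_DD − I_D(R_D+R_S) = 13 − 0.402×2.5 = 12 V.
Saturation requires V_DS ≥ V_GS − V_t = 0.855 V; 12 ≥ 0.855 ✓.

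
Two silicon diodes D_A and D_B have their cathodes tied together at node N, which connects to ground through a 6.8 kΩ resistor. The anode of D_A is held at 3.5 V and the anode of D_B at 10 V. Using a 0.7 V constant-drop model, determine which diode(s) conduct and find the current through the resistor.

Assume both conduct. Then node N would need to be at both 3.5−0.7 = 2.8 V and 10−0.7 = 9.3 V, which is impossible.
Assume only D_B conducts: V_N = 10 − 0.7 = 9.3 V, so I_R = 9.3/6.8 = 1.37 mA.
Check D_A: its anode-to-cathode voltage is 3.5 − 9.3 = -5.8 V < 0.7 V, so it is off. The assumption is consistent.

Only D_B conducts; I_R ≈ 1.4 mA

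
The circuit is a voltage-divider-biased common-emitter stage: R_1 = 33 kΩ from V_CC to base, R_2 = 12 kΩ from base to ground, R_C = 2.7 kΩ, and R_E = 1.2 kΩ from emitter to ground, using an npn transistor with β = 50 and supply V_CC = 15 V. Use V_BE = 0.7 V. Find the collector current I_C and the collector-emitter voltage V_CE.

Thevenize the base divider: V_Th = V_CC·R_2/(R_1+R_2) = 15×12/45 = 4 V, R_Th = R_1‖R_2 = 8.8 kΩ.
Base-emitter loop: V_Th = I_B·R_Th + V_BE + (β+1)I_B·R_E, so I_B = (4 − 0.7) / (8.8 + 51×1.2) = 0.0471 mA.
I_C = β·I_B = 50×0.0471 = 2.36 mA, and I_E = (β+1)I_B = 2.4 mA.
V_CE = V_CC − I_C·R_C − I_E·R_E = 15 − 2.36×2.7 − 2.4×1.2 = 5.75 V.
V_CE = 5.75 V > 0.2 V confirms active-region operation.

I_C ≈ 2.4 mA, V_CE ≈ 5.8 V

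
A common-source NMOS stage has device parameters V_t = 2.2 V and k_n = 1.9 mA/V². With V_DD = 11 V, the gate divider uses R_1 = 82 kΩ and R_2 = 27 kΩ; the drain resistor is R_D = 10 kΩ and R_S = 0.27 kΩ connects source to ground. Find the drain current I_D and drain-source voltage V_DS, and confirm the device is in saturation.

V_G = V_DD·R_2/(R_1+R_2) = 11×27/109 = 2.72 V.
Assume saturation: I_D = (k_n/2)(V_GS − V_t)² with V_GS = V_G − I_D·R_S = 2.72 − 0.27·I_D.
Substituting gives 0.0693·I_D² − 1.27·I_D + 0.262 = 0, with roots I_D = 0.208 or 18.1 mA.
The root I_D = 18.1 mA gives V_GS = -2.17 V ≤ V_t, so take I_D = 0.208 mA.
Then V_GS = 2.67 V and V_DS = V_DD − I_D(R_D+R_S) = 11 − 0.208×10.3 = 8.86 V.
Saturation requires V_DS ≥ V_GS − V_t = 0.468 V; 8.86 ≥ 0.468 ✓.

I_D ≈ 0.21 mA, V_DS ≈ 8.9 V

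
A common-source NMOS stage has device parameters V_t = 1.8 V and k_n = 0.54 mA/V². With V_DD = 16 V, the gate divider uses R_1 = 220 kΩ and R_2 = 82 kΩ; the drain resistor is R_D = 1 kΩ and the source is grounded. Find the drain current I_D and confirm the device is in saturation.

V_G = V_DD·R_2/(R_1+R_2) = 16×82/302 = 4.34 V. With the source grounded, V_GS = V_G = 4.34 V.
Assume saturation: I_D = (k_n/2)(V_GS − V_t)² = (0.54/2)×(4.34 − 1.8)² = 0.27×2.54² = 1.75 mA.
V_DS = V_DD − I_D·R_D = 16 − 1.75×1 = 14.3 V.
Saturation requires V_DS ≥ V_GS − V_t = 2.54 V; 14.3 ≥ 2.54 ✓.

I_D ≈ 1.7 mA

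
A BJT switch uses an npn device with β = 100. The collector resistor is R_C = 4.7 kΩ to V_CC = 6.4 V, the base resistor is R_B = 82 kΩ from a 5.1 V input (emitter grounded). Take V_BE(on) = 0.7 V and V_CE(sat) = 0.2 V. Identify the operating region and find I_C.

Assume active: I_B = (5.1 − 0.7)/82 = 0.0537 mA, giving I_C = β·I_B = 5.37 mA.
But then V_CE = 6.4 − 5.37×4.7 = -18.8 V < V_CE(sat) = 0.2 V — impossible in the active region.
So the transistor is saturated. With V_CE = 0.2 V, I_C = (V_CC − 0.2)/R_C = 6.2/4.7 = 1.32 mA.
Check: β·I_B = 5.37 mA > I_C = 1.32 mA, confirming saturation.

saturation; I_C ≈ 1.3 mA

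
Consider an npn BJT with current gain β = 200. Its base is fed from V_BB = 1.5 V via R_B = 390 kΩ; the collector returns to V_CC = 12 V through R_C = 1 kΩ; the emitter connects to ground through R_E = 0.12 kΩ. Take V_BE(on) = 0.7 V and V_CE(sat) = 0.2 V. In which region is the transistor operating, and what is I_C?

Assume active. Base-emitter loop: I_B = (V_BB − V_BE)/(R_B + (β+1)R_E) = (1.5 − 0.7)/(390 + 201×0.12) = 0.00193 mA.
I_C = β·I_B = 200×0.00193 = 0.386 mA.
V_CE = V_CC − I_C·R_C − I_E·R_E = 12 − 0.386×1 − 0.388×0.12 = 11.6 V > V_CE(sat), so the active-region assumption holds.

active; I_C ≈ 0.39 mA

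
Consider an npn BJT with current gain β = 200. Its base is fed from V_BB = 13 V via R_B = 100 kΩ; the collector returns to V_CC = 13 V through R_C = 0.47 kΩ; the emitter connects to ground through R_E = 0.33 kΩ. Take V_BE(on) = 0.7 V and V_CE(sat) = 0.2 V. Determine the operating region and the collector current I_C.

active; I_C ≈ 15 mA

Assume active. Base-emitter loop: I_B = (V_BB − V_BE)/(R_B + (β+1)R_E) = (13 − 0.7)/(100 + 201×0.33) = 0.0739 mA.
I_C = β·I_B = 200×0.0739 = 14.8 mA.
V_CE = V_CC − I_C·R_C − I_E·R_E = 13 − 14.8×0.47 − 14.9×0.33 = 1.14 V > V_CE(sat), so the active-region assumption holds.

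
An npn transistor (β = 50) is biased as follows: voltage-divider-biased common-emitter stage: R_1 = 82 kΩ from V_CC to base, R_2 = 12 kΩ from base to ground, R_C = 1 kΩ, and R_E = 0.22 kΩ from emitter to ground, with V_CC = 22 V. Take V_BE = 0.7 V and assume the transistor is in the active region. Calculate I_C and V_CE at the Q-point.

Thevenize the base divider: V_Th = V_CC·R_2/(R_1+R_2) = 22×12/94 = 2.81 V, R_Th = R_1‖R_2 = 10.5 kΩ.
Base-emitter loop: V_Th = I_B·R_Th + V_BE + (β+1)I_B·R_E, so I_B = (2.81 − 0.7) / (10.5 + 51×0.22) = 0.0972 mA.
I_C = β·I_B = 50×0.0972 = 4.86 mA, and I_E = (β+1)I_B = 4.96 mA.
V_CE = V_CC − I_C·R_C − I_E·R_E = 22 − 4.86×1 − 4.96×0.22 = 16 V.
V_CE = 16 V > 0.2 V confirms active-region operation.

I_C ≈ 4.9 mA, V_CE ≈ 16 V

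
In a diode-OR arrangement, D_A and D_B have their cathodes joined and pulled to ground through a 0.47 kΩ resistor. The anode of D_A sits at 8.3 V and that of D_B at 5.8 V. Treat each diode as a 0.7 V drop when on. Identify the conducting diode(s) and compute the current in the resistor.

Only D_A conducts; I_R ≈ 16 mA

Assume both conduct. Then node N would need to be at both 8.3−0.7 = 7.6 V and 5.8−0.7 = 5.1 V, which is impossible.
Assume only D_A conducts: V_N = 8.3 − 0.7 = 7.6 V, so I_R = 7.6/0.47 = 16.2 mA.
Check D_B: its anode-to-cathode voltage is 5.8 − 7.6 = -1.8 V < 0.7 V, so it is off. The assumption is consistent.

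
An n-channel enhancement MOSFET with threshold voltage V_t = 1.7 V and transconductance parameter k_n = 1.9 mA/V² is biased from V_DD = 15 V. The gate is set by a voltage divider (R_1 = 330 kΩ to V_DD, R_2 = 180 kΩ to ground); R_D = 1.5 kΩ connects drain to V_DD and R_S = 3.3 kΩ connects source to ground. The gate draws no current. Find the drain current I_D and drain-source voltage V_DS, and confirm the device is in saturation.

I_D ≈ 0.81 mA, V_DS ≈ 11 V

V_G = V_DD·R_2/(R_1+R_2) = 15×180/510 = 5.29 V.
Assume saturation: I_D = (k_n/2)(V_GS − V_t)² with V_GS = V_G − I_D·R_S = 5.29 − 3.3·I_D.
Substituting gives 10.3·I_D² − 23.5·I_D + 12.3 = 0, with roots I_D = 0.809 or 1.47 mA.
The root I_D = 1.47 mA gives V_GS = 0.458 V ≤ V_t, so take I_D = 0.809 mA.
Then V_GS = 2.62 V and V_DS = V_DD − I_D(R_D+R_S) = 15 − 0.809×4.8 = 11.1 V.
Saturation requires V_DS ≥ V_GS − V_t = 0.923 V; 11.1 ≥ 0.923 ✓.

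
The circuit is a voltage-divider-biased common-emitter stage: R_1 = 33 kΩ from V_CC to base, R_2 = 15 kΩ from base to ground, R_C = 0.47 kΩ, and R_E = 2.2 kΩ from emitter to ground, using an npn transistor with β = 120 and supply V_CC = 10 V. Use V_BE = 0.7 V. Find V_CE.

Thevenize the base divider: V_Th = V_CC·R_2/(R_1+R_2) = 10×15/48 = 3.12 V, R_Th = R_1‖R_2 = 10.3 kΩ.
Base-emitter loop: V_Th = I_B·R_Th + V_BE + (β+1)I_B·R_E, so I_B = (3.12 − 0.7) / (10.3 + 121×2.2) = 0.00877 mA.
I_C = β·I_B = 120×0.00877 = 1.05 mA, and I_E = (β+1)I_B = 1.06 mA.
V_CE = V_CC − I_C·R_C − I_E·R_E = 10 − 1.05×0.47 − 1.06×2.2 = 7.17 V.
V_CE = 7.17 V > 0.2 V confirms active-region operation.

V_CE ≈ 7.2 V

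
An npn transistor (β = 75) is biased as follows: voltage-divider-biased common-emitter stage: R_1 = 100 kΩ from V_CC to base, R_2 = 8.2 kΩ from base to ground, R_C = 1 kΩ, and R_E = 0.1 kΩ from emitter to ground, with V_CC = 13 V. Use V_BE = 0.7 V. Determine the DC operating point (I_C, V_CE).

Thevenize the base divider: V_Th = V_CC·R_2/(R_1+R_2) = 13×8.2/108 = 0.985 V, R_Th = R_1‖R_2 = 7.58 kΩ.
Base-emitter loop: V_Th = I_B·R_Th + V_BE + (β+1)I_B·R_E, so I_B = (0.985 − 0.7) / (7.58 + 76×0.1) = 0.0188 mA.
I_C = β·I_B = 75×0.0188 = 1.41 mA, and I_E = (β+1)I_B = 1.43 mA.
V_CE = V_CC − I_C·R_C − I_E·R_E = 13 − 1.41×1 − 1.43×0.1 = 11.4 V.
V_CE = 11.4 V > 0.2 V confirms active-region operation.

I_C ≈ 1.4 mA, V_CE ≈ 11 V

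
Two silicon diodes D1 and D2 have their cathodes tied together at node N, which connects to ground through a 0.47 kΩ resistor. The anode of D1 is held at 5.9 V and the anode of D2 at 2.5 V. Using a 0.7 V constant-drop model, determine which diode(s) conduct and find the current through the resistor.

Only D1 conducts; I_R ≈ 11 mA

Assume both conduct. Then node N would need to be at both 5.9−0.7 = 5.2 V and 2.5−0.7 = 1.8 V, which is impossible.
Assume only D1 conducts: V_N = 5.9 − 0.7 = 5.2 V, so I_R = 5.2/0.47 = 11.1 mA.
Check D2: its anode-to-cathode voltage is 2.5 − 5.2 = -2.7 V < 0.7 V, so it is off. The assumption is consistent.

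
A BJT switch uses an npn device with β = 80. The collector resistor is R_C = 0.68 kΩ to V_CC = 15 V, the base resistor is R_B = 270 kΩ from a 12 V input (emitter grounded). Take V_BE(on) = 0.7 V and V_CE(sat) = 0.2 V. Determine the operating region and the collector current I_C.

active; I_C ≈ 3.3 mA

Assume active. Base-emitter loop: I_B = (V_BB − V_BE)/R_B = (12 − 0.7)/270 = 0.0419 mA.
I_C = β·I_B = 80×0.0419 = 3.35 mA.
V_CE = V_CC − I_C·R_C = 15 − 3.35×0.68 = 12.7 V > V_CE(sat), so the active-region assumption holds.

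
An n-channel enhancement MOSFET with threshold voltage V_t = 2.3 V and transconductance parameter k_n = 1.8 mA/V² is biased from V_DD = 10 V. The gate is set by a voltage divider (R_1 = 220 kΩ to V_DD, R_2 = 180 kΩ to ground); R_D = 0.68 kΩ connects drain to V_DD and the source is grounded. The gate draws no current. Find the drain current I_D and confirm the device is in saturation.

I_D ≈ 4.4 mA

V_G = V_DD·R_2/(R_1+R_2) = 10×180/400 = 4.5 V. With the source grounded, V_GS = V_G = 4.5 V.
Assume saturation: I_D = (k_n/2)(V_GS − V_t)² = (1.8/2)×(4.5 − 2.3)² = 0.9×2.2² = 4.36 mA.
V_DS = V_DD − I_D·R_D = 10 − 4.36×0.68 = 7.04 V.
Saturation requires V_DS ≥ V_GS − V_t = 2.2 V; 7.04 ≥ 2.2 ✓.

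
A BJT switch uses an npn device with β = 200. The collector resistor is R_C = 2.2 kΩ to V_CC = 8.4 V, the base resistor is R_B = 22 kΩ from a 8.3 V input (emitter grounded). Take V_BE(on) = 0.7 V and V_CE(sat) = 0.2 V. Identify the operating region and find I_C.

Assume active: I_B = (8.3 − 0.7)/22 = 0.345 mA, giving I_C = β·I_B = 69.1 mA.
But then V_CE = 8.4 − 69.1×2.2 = -144 V < V_CE(sat) = 0.2 V — impossible in the active region.
So the transistor is saturated. With V_CE = 0.2 V, I_C = (V_CC − 0.2)/R_C = 8.2/2.2 = 3.73 mA.
Check: β·I_B = 69.1 mA > I_C = 3.73 mA, confirming saturation.

saturation; I_C ≈ 3.7 mA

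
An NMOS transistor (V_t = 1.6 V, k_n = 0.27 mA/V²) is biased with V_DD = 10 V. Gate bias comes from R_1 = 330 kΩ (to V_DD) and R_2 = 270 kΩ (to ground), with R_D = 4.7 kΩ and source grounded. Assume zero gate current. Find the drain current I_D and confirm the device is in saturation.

V_G = V_DD·R_2/(R_1+R_2) = 10×270/600 = 4.5 V. With the source grounded, V_GS = V_G = 4.5 V.
Assume saturation: I_D = (k_n/2)(V_GS − V_t)² = (0.27/2)×(4.5 − 1.6)² = 0.135×2.9² = 1.14 mA.
V_DS = V_DD − I_D·R_D = 10 − 1.14×4.7 = 4.66 V.
Saturation requires V_DS ≥ V_GS − V_t = 2.9 V; 4.66 ≥ 2.9 ✓.

I_D ≈ 1.1 mA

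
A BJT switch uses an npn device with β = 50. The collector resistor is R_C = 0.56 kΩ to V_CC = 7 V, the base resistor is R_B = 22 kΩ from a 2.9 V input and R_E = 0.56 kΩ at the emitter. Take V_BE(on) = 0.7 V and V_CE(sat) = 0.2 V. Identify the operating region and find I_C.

active; I_C ≈ 2.2 mA

Assume active. Base-emitter loop: I_B = (V_BB − V_BE)/(R_B + (β+1)R_E) = (2.9 − 0.7)/(22 + 51×0.56) = 0.0435 mA.
I_C = β·I_B = 50×0.0435 = 2.18 mA.
V_CE = V_CC − I_C·R_C − I_E·R_E = 7 − 2.18×0.56 − 2.22×0.56 = 4.54 V > V_CE(sat), so the active-region assumption holds.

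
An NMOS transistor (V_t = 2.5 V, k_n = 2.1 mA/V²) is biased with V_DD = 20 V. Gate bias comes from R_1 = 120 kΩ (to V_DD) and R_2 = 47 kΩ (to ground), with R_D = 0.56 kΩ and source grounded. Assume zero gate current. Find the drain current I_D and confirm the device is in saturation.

V_G = V_DD·R_2/(R_1+R_2) = 20×47/167 = 5.63 V. With the source grounded, V_GS = V_G = 5.63 V.
Assume saturation: I_D = (k_n/2)(V_GS − V_t)² = (2.1/2)×(5.63 − 2.5)² = 1.05×3.13² = 10.3 mA.
V_DS = V_DD − I_D·R_D = 20 − 10.3×0.56 = 14.2 V.
Saturation requires V_DS ≥ V_GS − V_t = 3.13 V; 14.2 ≥ 3.13 ✓.

I_D ≈ 10 mA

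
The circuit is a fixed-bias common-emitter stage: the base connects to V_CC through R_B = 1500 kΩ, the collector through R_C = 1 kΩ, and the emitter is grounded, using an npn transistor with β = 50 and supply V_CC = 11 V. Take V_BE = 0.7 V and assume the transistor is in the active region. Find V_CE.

V_CE ≈ 11 V

Base loop: V_CC = I_B·R_B + V_BE, so I_B = (11 − 0.7)/1500 kΩ = 0.00687 mA.
In the active region I_C = β·I_B = 50 × 0.00687 = 0.343 mA.
Collector loop: V_CE = V_CC − I_C·R_C = 11 − 0.343×1 = 10.7 V.
Since V_CE = 10.7 V > V_CE(sat) ≈ 0.2 V, the transistor is in the active region as assumed.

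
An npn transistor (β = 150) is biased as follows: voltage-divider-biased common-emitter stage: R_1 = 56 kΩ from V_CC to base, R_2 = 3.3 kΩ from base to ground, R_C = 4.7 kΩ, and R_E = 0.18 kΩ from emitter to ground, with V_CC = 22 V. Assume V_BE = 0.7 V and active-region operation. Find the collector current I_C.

I_C ≈ 2.6 mA

Thevenize the base divider: V_Th = V_CC·R_2/(R_1+R_2) = 22×3.3/59.3 = 1.22 V, R_Th = R_1‖R_2 = 3.12 kΩ.
Base-emitter loop: V_Th = I_B·R_Th + V_BE + (β+1)I_B·R_E, so I_B = (1.22 − 0.7) / (3.12 + 151×0.18) = 0.0173 mA.
I_C = β·I_B = 150×0.0173 = 2.6 mA, and I_E = (β+1)I_B = 2.61 mA.
V_CE = V_CC − I_C·R_C − I_E·R_E = 22 − 2.6×4.7 − 2.61×0.18 = 9.33 V.
V_CE = 9.33 V > 0.2 V confirms active-region operation.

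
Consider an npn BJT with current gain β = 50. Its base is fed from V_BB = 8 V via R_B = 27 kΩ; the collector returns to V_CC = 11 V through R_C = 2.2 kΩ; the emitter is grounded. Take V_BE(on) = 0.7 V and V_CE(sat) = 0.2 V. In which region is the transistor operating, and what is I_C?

saturation; I_C ≈ 4.9 mA

Assume active: I_B = (8 − 0.7)/27 = 0.27 mA, giving I_C = β·I_B = 13.5 mA.
But then V_CE = 11 − 13.5×2.2 = -18.7 V < V_CE(sat) = 0.2 V — impossible in the active region.
So the transistor is saturated. With V_CE = 0.2 V, I_C = (V_CC − 0.2)/R_C = 10.8/2.2 = 4.91 mA.
Check: β·I_B = 13.5 mA > I_C = 4.91 mA, confirming saturation.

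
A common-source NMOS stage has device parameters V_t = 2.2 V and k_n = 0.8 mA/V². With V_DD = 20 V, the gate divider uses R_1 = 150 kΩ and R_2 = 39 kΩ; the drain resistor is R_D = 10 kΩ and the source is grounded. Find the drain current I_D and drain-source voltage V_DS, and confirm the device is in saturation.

V_G = V_DD·R_2/(R_1+R_2) = 20×39/189 = 4.13 V. With the source grounded, V_GS = V_G = 4.13 V.
Assume saturation: I_D = (k_n/2)(V_GS − V_t)² = (0.8/2)×(4.13 − 2.2)² = 0.4×1.93² = 1.49 mA.
V_DS = V_DD − I_D·R_D = 20 − 1.49×10 = 5.15 V.
Saturation requires V_DS ≥ V_GS − V_t = 1.93 V; 5.15 ≥ 1.93 ✓.

I_D ≈ 1.5 mA, V_DS ≈ 5.1 V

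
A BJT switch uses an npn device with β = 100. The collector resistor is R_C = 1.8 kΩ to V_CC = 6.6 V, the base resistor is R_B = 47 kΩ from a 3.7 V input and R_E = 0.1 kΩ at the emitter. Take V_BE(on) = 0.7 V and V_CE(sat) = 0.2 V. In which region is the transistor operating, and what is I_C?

saturation; I_C ≈ 3.4 mA

Assume active: I_B = (3.7 − 0.7)/(47 + 101×0.1) = 0.0525 mA, I_C = β·I_B = 5.25 mA.
Then V_CE = 6.6 − 5.25×1.8 − 5.31×0.1 = -3.39 V < 0.2 V — the active assumption fails.
Re-solve with V_CE = 0.2 V. KCL at the emitter: V_E/R_E = (V_BB−0.7−V_E)/R_B + (V_CC−0.2−V_E)/R_C, giving V_E = 0.342 V.
I_C = (V_CC − 0.2 − V_E)/R_C = (6.4 − 0.342)/1.8 = 3.37 mA.
Check: I_B = (3 − 0.342)/47 = 0.0565 mA, and β·I_B = 5.65 mA > I_C, confirming saturation.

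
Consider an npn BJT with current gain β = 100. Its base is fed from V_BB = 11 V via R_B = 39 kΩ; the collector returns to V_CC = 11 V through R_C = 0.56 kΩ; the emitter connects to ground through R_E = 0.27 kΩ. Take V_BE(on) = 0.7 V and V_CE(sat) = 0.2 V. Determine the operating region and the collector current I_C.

saturation; I_C ≈ 13 mA

Assume active: I_B = (11 − 0.7)/(39 + 101×0.27) = 0.155 mA, I_C = β·I_B = 15.5 mA.
Then V_CE = 11 − 15.5×0.56 − 15.7×0.27 = -1.94 V < 0.2 V — the active assumption fails.
Re-solve with V_CE = 0.2 V. KCL at the emitter: V_E/R_E = (V_BB−0.7−V_E)/R_B + (V_CC−0.2−V_E)/R_C, giving V_E = 3.54 V.
I_C = (V_CC − 0.2 − V_E)/R_C = (10.8 − 3.54)/0.56 = 13 mA.
Check: I_B = (10.3 − 3.54)/39 = 0.173 mA, and β·I_B = 17.3 mA > I_C, confirming saturation.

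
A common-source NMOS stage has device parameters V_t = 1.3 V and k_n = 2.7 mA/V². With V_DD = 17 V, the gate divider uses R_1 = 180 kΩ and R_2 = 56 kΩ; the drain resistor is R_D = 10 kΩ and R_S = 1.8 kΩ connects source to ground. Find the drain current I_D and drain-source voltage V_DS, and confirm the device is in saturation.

I_D ≈ 1 mA, V_DS ≈ 4.8 V

V_G = V_DD·R_2/(R_1+R_2) = 17×56/236 = 4.03 V.
Assume saturation: I_D = (k_n/2)(V_GS − V_t)² with V_GS = V_G − I_D·R_S = 4.03 − 1.8·I_D.
Substituting gives 4.37·I_D² − 14.3·I_D + 10.1 = 0, with roots I_D = 1.03 or 2.23 mA.
The root I_D = 2.23 mA gives V_GS = 0.0138 V ≤ V_t, so take I_D = 1.03 mA.
Then V_GS = 2.17 V and V_DS = V_DD − I_D(R_D+R_S) = 17 − 1.03×11.8 = 4.81 V.
Saturation requires V_DS ≥ V_GS − V_t = 0.875 V; 4.81 ≥ 0.875 ✓.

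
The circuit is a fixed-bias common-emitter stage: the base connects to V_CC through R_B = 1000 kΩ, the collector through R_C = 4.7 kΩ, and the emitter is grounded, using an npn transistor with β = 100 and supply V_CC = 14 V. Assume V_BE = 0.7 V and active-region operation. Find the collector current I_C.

I_C ≈ 1.3 mA

Base loop: V_CC = I_B·R_B + V_BE, so I_B = (14 − 0.7)/1000 kΩ = 0.0133 mA.
In the active region I_C = β·I_B = 100 × 0.0133 = 1.33 mA.
Collector loop: V_CE = V_CC − I_C·R_C = 14 − 1.33×4.7 = 7.75 V.
Since V_CE = 7.75 V > V_CE(sat) ≈ 0.2 V, the transistor is in the active region as assumed.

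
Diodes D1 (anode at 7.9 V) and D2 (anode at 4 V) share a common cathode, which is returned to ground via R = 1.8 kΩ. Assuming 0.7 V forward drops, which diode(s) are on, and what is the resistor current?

Only D1 conducts; I_R ≈ 4 mA

Assume both conduct. Then node N would need to be at both 7.9−0.7 = 7.2 V and 4−0.7 = 3.3 V, which is impossible.
Assume only D1 conducts: V_N = 7.9 − 0.7 = 7.2 V, so I_R = 7.2/1.8 = 4 mA.
Check D2: its anode-to-cathode voltage is 4 − 7.2 = -3.2 V < 0.7 V, so it is off. The assumption is consistent.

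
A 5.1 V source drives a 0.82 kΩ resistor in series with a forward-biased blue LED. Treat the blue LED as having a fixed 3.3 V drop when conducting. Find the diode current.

KVL around the loop: 5.1 = V_D + I·R = 3.3 + I × 0.82 kΩ.
So I = (5.1 − 3.3) / 0.82 kΩ = 1.8 / 0.82 = 2.2 mA.

I ≈ 2.2 mA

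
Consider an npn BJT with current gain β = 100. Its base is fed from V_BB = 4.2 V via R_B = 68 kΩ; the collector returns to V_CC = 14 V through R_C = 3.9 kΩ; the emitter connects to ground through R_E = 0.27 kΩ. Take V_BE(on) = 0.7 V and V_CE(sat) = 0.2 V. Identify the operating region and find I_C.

saturation; I_C ≈ 3.3 mA

Assume active: I_B = (4.2 − 0.7)/(68 + 101×0.27) = 0.0367 mA, I_C = β·I_B = 3.67 mA.
Then V_CE = 14 − 3.67×3.9 − 3.71×0.27 = -1.33 V < 0.2 V — the active assumption fails.
Re-solve with V_CE = 0.2 V. KCL at the emitter: V_E/R_E = (V_BB−0.7−V_E)/R_B + (V_CC−0.2−V_E)/R_C, giving V_E = 0.903 V.
I_C = (V_CC − 0.2 − V_E)/R_C = (13.8 − 0.903)/3.9 = 3.31 mA.
Check: I_B = (3.5 − 0.903)/68 = 0.0382 mA, and β·I_B = 3.82 mA > I_C, confirming saturation.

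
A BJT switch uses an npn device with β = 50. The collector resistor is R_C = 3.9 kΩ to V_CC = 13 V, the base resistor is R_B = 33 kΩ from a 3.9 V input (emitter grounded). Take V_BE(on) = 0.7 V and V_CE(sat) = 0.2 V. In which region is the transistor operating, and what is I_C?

saturation; I_C ≈ 3.3 mA

Assume active: I_B = (3.9 − 0.7)/33 = 0.097 mA, giving I_C = β·I_B = 4.85 mA.
But then V_CE = 13 − 4.85×3.9 = -5.91 V < V_CE(sat) = 0.2 V — impossible in the active region.
So the transistor is saturated. With V_CE = 0.2 V, I_C = (V_CC − 0.2)/R_C = 12.8/3.9 = 3.28 mA.
Check: β·I_B = 4.85 mA > I_C = 3.28 mA, confirming saturation.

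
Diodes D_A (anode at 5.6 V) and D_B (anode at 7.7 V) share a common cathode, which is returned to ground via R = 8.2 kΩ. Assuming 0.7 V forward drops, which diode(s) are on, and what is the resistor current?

Only D_B conducts; I_R ≈ 0.85 mA

Assume both conduct. Then node N would need to be at both 5.6−0.7 = 4.9 V and 7.7−0.7 = 7 V, which is impossible.
Assume only D_B conducts: V_N = 7.7 − 0.7 = 7 V, so I_R = 7/8.2 = 0.854 mA.
Check D_A: its anode-to-cathode voltage is 5.6 − 7 = -1.4 V < 0.7 V, so it is off. The assumption is consistent.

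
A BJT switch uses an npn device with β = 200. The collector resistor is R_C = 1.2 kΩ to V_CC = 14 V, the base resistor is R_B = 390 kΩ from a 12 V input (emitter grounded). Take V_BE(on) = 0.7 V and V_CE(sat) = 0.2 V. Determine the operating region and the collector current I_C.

active; I_C ≈ 5.8 mA

Assume active. Base-emitter loop: I_B = (V_BB − V_BE)/R_B = (12 − 0.7)/390 = 0.029 mA.
I_C = β·I_B = 200×0.029 = 5.79 mA.
V_CE = V_CC − I_C·R_C = 14 − 5.79×1.2 = 7.05 V > V_CE(sat), so the active-region assumption holds.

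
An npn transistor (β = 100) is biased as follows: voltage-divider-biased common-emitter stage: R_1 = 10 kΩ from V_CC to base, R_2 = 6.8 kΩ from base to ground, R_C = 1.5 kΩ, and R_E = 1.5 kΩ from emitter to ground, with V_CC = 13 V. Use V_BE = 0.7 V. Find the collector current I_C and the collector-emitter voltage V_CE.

I_C ≈ 2.9 mA, V_CE ≈ 4.2 V

Thevenize the base divider: V_Th = V_CC·R_2/(R_1+R_2) = 13×6.8/16.8 = 5.26 V, R_Th = R_1‖R_2 = 4.05 kΩ.
Base-emitter loop: V_Th = I_B·R_Th + V_BE + (β+1)I_B·R_E, so I_B = (5.26 − 0.7) / (4.05 + 101×1.5) = 0.0293 mA.
I_C = β·I_B = 100×0.0293 = 2.93 mA, and I_E = (β+1)I_B = 2.96 mA.
V_CE = V_CC − I_C·R_C − I_E·R_E = 13 − 2.93×1.5 − 2.96×1.5 = 4.16 V.
V_CE = 4.16 V > 0.2 V confirms active-region operation.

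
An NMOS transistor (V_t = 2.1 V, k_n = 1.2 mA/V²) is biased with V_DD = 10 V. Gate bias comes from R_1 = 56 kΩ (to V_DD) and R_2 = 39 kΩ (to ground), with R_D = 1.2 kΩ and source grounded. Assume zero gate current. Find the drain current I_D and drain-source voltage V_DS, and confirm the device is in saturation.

I_D ≈ 2.4 mA, V_DS ≈ 7.1 V

V_G = V_DD·R_2/(R_1+R_2) = 10×39/95 = 4.11 V. With the source grounded, V_GS = V_G = 4.11 V.
Assume saturation: I_D = (k_n/2)(V_GS − V_t)² = (1.2/2)×(4.11 − 2.1)² = 0.6×2.01² = 2.41 mA.
V_DS = V_DD − I_D·R_D = 10 − 2.41×1.2 = 7.1 V.
Saturation requires V_DS ≥ V_GS − V_t = 2.01 V; 7.1 ≥ 2.01 ✓.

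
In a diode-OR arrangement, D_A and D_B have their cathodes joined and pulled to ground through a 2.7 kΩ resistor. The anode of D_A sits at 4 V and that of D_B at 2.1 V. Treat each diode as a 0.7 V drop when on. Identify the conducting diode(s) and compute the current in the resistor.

Only D_A conducts; I_R ≈ 1.2 mA

Assume both conduct. Then node N would need to be at both 4−0.7 = 3.3 V and 2.1−0.7 = 1.4 V, which is impossible.
Assume only D_A conducts: V_N = 4 − 0.7 = 3.3 V, so I_R = 3.3/2.7 = 1.22 mA.
Check D_B: its anode-to-cathode voltage is 2.1 − 3.3 = -1.2 V < 0.7 V, so it is off. The assumption is consistent.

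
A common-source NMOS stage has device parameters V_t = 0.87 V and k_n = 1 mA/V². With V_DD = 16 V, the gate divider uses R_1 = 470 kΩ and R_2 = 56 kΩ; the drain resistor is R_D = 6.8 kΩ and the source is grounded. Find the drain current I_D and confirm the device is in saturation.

I_D ≈ 0.35 mA

V_G = V_DD·R_2/(R_1+R_2) = 16×56/526 = 1.7 V. With the source grounded, V_GS = V_G = 1.7 V.
Assume saturation: I_D = (k_n/2)(V_GS − V_t)² = (1/2)×(1.7 − 0.87)² = 0.5×0.833² = 0.347 mA.
V_DS = V_DD − I_D·R_D = 16 − 0.347×6.8 = 13.6 V.
Saturation requires V_DS ≥ V_GS − V_t = 0.833 V; 13.6 ≥ 0.833 ✓.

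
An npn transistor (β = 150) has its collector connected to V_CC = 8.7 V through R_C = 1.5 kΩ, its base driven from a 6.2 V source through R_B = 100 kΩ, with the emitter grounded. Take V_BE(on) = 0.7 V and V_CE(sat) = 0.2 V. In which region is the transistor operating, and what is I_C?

saturation; I_C ≈ 5.7 mA

Assume active: I_B = (6.2 − 0.7)/100 = 0.055 mA, giving I_C = β·I_B = 8.25 mA.
But then V_CE = 8.7 − 8.25×1.5 = -3.68 V < V_CE(sat) = 0.2 V — impossible in the active region.
So the transistor is saturated. With V_CE = 0.2 V, I_C = (V_CC − 0.2)/R_C = 8.5/1.5 = 5.67 mA.
Check: β·I_B = 8.25 mA > I_C = 5.67 mA, confirming saturation.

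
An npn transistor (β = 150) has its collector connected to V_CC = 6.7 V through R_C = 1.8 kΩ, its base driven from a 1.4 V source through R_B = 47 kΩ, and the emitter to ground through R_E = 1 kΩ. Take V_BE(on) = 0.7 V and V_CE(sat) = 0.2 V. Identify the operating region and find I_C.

Assume active. Base-emitter loop: I_B = (V_BB − V_BE)/(R_B + (β+1)R_E) = (1.4 − 0.7)/(47 + 151×1) = 0.00354 mA.
I_C = β·I_B = 150×0.00354 = 0.53 mA.
V_CE = V_CC − I_C·R_C − I_E·R_E = 6.7 − 0.53×1.8 − 0.534×1 = 5.21 V > V_CE(sat), so the active-region assumption holds.

active; I_C ≈ 0.53 mA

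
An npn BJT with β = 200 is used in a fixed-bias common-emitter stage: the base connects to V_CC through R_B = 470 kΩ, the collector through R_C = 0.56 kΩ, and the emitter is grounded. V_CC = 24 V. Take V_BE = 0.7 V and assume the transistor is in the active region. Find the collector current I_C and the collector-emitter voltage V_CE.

Base loop: V_CC = I_B·R_B + V_BE, so I_B = (24 − 0.7)/470 kΩ = 0.0496 mA.
In the active region I_C = β·I_B = 200 × 0.0496 = 9.91 mA.
Collector loop: V_CE = V_CC − I_C·R_C = 24 − 9.91×0.56 = 18.4 V.
Since V_CE = 18.4 V > V_CE(sat) ≈ 0.2 V, the transistor is in the active region as assumed.

I_C ≈ 9.9 mA, V_CE ≈ 18 V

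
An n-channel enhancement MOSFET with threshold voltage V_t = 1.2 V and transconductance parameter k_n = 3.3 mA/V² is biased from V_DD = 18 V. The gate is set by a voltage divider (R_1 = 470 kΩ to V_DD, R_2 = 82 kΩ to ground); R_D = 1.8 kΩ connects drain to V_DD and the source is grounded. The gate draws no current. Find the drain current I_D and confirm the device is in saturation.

I_D ≈ 3.6 mA

V_G = V_DD·R_2/(R_1+R_2) = 18×82/552 = 2.67 V. With the source grounded, V_GS = V_G = 2.67 V.
Assume saturation: I_D = (k_n/2)(V_GS − V_t)² = (3.3/2)×(2.67 − 1.2)² = 1.65×1.47² = 3.58 mA.
V_DS = V_DD − I_D·R_D = 18 − 3.58×1.8 = 11.5 V.
Saturation requires V_DS ≥ V_GS − V_t = 1.47 V; 11.5 ≥ 1.47 ✓.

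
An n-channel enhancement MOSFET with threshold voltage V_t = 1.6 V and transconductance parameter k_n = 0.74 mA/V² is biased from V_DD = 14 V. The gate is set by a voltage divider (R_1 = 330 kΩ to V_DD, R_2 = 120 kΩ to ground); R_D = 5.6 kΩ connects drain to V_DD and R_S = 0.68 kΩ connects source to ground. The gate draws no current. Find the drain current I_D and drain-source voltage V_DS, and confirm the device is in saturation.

V_G = V_DD·R_2/(R_1+R_2) = 14×120/450 = 3.73 V.
Assume saturation: I_D = (k_n/2)(V_GS − V_t)² with V_GS = V_G − I_D·R_S = 3.73 − 0.68·I_D.
Substituting gives 0.171·I_D² − 2.07·I_D + 1.68 = 0, with roots I_D = 0.875 or 11.2 mA.
The root I_D = 11.2 mA gives V_GS = -3.91 V ≤ V_t, so take I_D = 0.875 mA.
Then V_GS = 3.14 V and V_DS = V_DD − I_D(R_D+R_S) = 14 − 0.875×6.28 = 8.5 V.
Saturation requires V_DS ≥ V_GS − V_t = 1.54 V; 8.5 ≥ 1.54 ✓.

I_D ≈ 0.88 mA, V_DS ≈ 8.5 V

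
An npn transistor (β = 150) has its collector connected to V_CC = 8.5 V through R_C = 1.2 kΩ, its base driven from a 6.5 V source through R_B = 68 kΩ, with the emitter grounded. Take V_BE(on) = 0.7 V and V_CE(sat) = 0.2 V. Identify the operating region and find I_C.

saturation; I_C ≈ 6.9 mA

Assume active: I_B = (6.5 − 0.7)/68 = 0.0853 mA, giving I_C = β·I_B = 12.8 mA.
But then V_CE = 8.5 − 12.8×1.2 = -6.85 V < V_CE(sat) = 0.2 V — impossible in the active region.
So the transistor is saturated. With V_CE = 0.2 V, I_C = (V_CC − 0.2)/R_C = 8.3/1.2 = 6.92 mA.
Check: β·I_B = 12.8 mA > I_C = 6.92 mA, confirming saturation.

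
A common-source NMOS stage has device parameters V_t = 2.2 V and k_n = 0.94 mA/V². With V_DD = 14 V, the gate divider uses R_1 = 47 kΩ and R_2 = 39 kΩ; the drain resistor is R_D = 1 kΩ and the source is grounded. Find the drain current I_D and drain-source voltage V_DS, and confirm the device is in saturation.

I_D ≈ 8.1 mA, V_DS ≈ 5.9 V

V_G = V_DD·R_2/(R_1+R_2) = 14×39/86 = 6.35 V. With the source grounded, V_GS = V_G = 6.35 V.
Assume saturation: I_D = (k_n/2)(V_GS − V_t)² = (0.94/2)×(6.35 − 2.2)² = 0.47×4.15² = 8.09 mA.
V_DS = V_DD − I_D·R_D = 14 − 8.09×1 = 5.91 V.
Saturation requires V_DS ≥ V_GS − V_t = 4.15 V; 5.91 ≥ 4.15 ✓.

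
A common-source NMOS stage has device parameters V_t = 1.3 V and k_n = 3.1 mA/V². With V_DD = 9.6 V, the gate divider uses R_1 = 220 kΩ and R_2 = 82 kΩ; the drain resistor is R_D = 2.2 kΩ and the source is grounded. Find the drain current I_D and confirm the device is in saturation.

I_D ≈ 2.6 mA

V_G = V_DD·R_2/(R_1+R_2) = 9.6×82/302 = 2.61 V. With the source grounded, V_GS = V_G = 2.61 V.
Assume saturation: I_D = (k_n/2)(V_GS − V_t)² = (3.1/2)×(2.61 − 1.3)² = 1.55×1.31² = 2.65 mA.
V_DS = V_DD − I_D·R_D = 9.6 − 2.65×2.2 = 3.78 V.
Saturation requires V_DS ≥ V_GS − V_t = 1.31 V; 3.78 ≥ 1.31 ✓.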